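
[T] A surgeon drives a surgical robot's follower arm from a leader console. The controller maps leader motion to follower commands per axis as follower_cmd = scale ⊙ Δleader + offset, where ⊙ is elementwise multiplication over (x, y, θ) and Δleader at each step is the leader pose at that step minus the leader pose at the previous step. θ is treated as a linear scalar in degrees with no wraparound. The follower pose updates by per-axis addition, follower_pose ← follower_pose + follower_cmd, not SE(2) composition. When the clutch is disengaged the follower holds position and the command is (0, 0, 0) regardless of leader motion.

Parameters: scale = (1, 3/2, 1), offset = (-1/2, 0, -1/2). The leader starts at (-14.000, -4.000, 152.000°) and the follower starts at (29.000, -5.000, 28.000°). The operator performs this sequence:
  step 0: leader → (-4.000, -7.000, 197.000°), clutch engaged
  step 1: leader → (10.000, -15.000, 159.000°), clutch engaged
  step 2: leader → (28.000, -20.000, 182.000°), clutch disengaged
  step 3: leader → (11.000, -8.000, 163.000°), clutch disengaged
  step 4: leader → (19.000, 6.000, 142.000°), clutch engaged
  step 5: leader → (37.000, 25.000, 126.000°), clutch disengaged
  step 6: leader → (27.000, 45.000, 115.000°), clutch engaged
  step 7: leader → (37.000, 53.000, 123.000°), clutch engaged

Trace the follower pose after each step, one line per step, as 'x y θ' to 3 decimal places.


step 0: Δleader=(10.000, -3.000, 45.000°), engaged; cmd=(9.500, -4.500, 44.500°) → follower=(38.500, -9.500, 72.500°)
step 1: Δleader=(14.000, -8.000, -38.000°), engaged; cmd=(13.500, -12.000, -38.500°) → follower=(52.000, -21.500, 34.000°)
step 2: Δleader=(18.000, -5.000, 23.000°), disengaged; cmd=(0,0,0) → follower holds at (52.000, -21.500, 34.000°)
step 3: Δleader=(-17.000, 12.000, -19.000°), disengaged; cmd=(0,0,0) → follower holds at (52.000, -21.500, 34.000°)
step 4: Δleader=(8.000, 14.000, -21.000°), engaged; cmd=(7.500, 21.000, -21.500°) → follower=(59.500, -0.500, 12.500°)
step 5: Δleader=(18.000, 19.000, -16.000°), disengaged; cmd=(0,0,0) → follower holds at (59.500, -0.500, 12.500°)
step 6: Δleader=(-10.000, 20.000, -11.000°), engaged; cmd=(-10.500, 30.000, -11.500°) → follower=(49.000, 29.500, 1.000°)
step 7: Δleader=(10.000, 8.000, 8.000°), engaged; cmd=(9.500, 12.000, 7.500°) → follower=(58.500, 41.500, 8.500°)

38.500 -9.500 72.500
52.000 -21.500 34.000
52.000 -21.500 34.000
52.000 -21.500 34.000
59.500 -0.500 12.500
59.500 -0.500 12.500
49.000 29.500 1.000
58.500 41.500 8.500


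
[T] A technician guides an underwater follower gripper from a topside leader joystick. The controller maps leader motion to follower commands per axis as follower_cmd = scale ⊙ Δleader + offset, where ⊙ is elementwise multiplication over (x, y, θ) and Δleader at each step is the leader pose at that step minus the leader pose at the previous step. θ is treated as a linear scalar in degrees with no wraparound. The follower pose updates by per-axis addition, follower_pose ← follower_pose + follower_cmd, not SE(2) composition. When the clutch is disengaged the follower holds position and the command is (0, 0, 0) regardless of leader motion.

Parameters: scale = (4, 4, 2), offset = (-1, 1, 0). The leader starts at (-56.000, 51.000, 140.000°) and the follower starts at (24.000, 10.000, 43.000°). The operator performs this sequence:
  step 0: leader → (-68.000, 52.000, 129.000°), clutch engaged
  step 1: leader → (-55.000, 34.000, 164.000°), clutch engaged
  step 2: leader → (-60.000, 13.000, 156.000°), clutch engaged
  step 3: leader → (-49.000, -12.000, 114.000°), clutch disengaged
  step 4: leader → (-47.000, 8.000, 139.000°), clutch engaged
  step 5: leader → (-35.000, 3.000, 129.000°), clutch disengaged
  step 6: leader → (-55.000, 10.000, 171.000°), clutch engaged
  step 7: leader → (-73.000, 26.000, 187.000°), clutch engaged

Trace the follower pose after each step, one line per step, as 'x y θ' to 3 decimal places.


step 0: Δleader=(-12.000, 1.000, -11.000°), engaged; cmd=(-49.000, 5.000, -22.000°) → follower=(-25.000, 15.000, 21.000°)
step 1: Δleader=(13.000, -18.000, 35.000°), engaged; cmd=(51.000, -71.000, 70.000°) → follower=(26.000, -56.000, 91.000°)
step 2: Δleader=(-5.000, -21.000, -8.000°), engaged; cmd=(-21.000, -83.000, -16.000°) → follower=(5.000, -139.000, 75.000°)
step 3: Δleader=(11.000, -25.000, -42.000°), disengaged; cmd=(0,0,0) → follower holds at (5.000, -139.000, 75.000°)
step 4: Δleader=(2.000, 20.000, 25.000°), engaged; cmd=(7.000, 81.000, 50.000°) → follower=(12.000, -58.000, 125.000°)
step 5: Δleader=(12.000, -5.000, -10.000°), disengaged; cmd=(0,0,0) → follower holds at (12.000, -58.000, 125.000°)
step 6: Δleader=(-20.000, 7.000, 42.000°), engaged; cmd=(-81.000, 29.000, 84.000°) → follower=(-69.000, -29.000, 209.000°)
step 7: Δleader=(-18.000, 16.000, 16.000°), engaged; cmd=(-73.000, 65.000, 32.000°) → follower=(-142.000, 36.000, 241.000°)

-25.000 15.000 21.000
26.000 -56.000 91.000
5.000 -139.000 75.000
5.000 -139.000 75.000
12.000 -58.000 125.000
12.000 -58.000 125.000
-69.000 -29.000 209.000
-142.000 36.000 241.000


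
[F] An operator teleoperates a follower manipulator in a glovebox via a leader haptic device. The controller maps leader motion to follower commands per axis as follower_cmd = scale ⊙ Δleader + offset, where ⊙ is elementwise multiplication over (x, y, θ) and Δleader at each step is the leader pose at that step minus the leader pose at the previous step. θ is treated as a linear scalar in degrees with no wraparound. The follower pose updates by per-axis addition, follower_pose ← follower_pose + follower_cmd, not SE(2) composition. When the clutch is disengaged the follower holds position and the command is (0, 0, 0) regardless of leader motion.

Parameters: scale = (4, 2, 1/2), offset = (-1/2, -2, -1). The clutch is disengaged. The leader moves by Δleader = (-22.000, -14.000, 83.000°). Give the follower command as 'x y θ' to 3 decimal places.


clutch disengaged → follower holds; cmd = (0, 0, 0)

0.000 0.000 0.000


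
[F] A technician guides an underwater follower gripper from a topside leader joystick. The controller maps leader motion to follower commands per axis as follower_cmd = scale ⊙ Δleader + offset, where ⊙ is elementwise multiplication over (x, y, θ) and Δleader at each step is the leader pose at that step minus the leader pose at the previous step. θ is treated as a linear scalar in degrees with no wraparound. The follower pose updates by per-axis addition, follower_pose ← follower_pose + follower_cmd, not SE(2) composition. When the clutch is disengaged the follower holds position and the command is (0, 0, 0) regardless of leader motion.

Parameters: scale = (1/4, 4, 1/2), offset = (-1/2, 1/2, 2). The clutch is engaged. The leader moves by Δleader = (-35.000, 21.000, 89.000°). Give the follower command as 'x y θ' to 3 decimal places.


-9.250 84.500 46.500

axis x: 1/4·-35.000 + -1/2 = -9.250
axis y: 4·21.000 + 1/2 = 84.500
axis θ: 1/2·89.000 + 2 = 46.500


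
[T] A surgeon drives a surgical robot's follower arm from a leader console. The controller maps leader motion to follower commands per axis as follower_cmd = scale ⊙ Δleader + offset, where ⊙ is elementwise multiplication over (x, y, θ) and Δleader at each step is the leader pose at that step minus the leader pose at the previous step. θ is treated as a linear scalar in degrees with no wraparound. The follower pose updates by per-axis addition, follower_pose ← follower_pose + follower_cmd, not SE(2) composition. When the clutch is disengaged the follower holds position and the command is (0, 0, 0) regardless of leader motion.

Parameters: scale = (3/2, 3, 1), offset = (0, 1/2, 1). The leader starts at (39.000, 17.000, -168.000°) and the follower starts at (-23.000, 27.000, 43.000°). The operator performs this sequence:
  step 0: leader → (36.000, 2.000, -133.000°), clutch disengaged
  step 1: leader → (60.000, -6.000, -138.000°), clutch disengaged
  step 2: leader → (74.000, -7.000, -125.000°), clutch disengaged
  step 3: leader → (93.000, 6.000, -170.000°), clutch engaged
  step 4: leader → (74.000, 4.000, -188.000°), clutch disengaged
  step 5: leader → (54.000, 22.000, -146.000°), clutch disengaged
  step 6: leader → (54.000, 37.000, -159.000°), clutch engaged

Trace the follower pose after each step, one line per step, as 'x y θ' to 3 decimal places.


-23.000 27.000 43.000
-23.000 27.000 43.000
-23.000 27.000 43.000
5.500 66.500 -1.000
5.500 66.500 -1.000
5.500 66.500 -1.000
5.500 112.000 -13.000

step 0: Δleader=(-3.000, -15.000, 35.000°), disengaged; cmd=(0,0,0) → follower holds at (-23.000, 27.000, 43.000°)
step 1: Δleader=(24.000, -8.000, -5.000°), disengaged; cmd=(0,0,0) → follower holds at (-23.000, 27.000, 43.000°)
step 2: Δleader=(14.000, -1.000, 13.000°), disengaged; cmd=(0,0,0) → follower holds at (-23.000, 27.000, 43.000°)
step 3: Δleader=(19.000, 13.000, -45.000°), engaged; cmd=(28.500, 39.500, -44.000°) → follower=(5.500, 66.500, -1.000°)
step 4: Δleader=(-19.000, -2.000, -18.000°), disengaged; cmd=(0,0,0) → follower holds at (5.500, 66.500, -1.000°)
step 5: Δleader=(-20.000, 18.000, 42.000°), disengaged; cmd=(0,0,0) → follower holds at (5.500, 66.500, -1.000°)
step 6: Δleader=(0.000, 15.000, -13.000°), engaged; cmd=(0.000, 45.500, -12.000°) → follower=(5.500, 112.000, -13.000°)


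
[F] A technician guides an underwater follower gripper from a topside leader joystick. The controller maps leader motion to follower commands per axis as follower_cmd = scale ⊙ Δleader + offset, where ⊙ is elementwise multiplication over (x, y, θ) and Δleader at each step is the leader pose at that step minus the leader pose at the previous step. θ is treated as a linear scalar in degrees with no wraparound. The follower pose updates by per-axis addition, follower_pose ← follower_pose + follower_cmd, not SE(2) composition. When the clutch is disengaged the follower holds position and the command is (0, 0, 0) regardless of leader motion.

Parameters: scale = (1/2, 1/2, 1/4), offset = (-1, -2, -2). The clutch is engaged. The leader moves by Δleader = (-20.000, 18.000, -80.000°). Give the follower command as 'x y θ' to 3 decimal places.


axis x: 1/2·-20.000 + -1 = -11.000
axis y: 1/2·18.000 + -2 = 7.000
axis θ: 1/4·-80.000 + -2 = -22.000

-11.000 7.000 -22.000


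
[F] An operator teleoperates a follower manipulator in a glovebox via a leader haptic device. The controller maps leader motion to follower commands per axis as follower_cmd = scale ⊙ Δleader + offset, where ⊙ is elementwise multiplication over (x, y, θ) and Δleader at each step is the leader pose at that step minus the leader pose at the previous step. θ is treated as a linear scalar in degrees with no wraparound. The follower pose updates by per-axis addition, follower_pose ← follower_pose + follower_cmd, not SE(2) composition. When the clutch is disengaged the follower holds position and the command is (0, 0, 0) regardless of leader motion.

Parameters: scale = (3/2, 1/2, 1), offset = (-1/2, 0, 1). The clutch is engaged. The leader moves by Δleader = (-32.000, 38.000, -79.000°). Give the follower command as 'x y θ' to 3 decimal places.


axis x: 3/2·-32.000 + -1/2 = -48.500
axis y: 1/2·38.000 + 0 = 19.000
axis θ: 1·-79.000 + 1 = -78.000

-48.500 19.000 -78.000


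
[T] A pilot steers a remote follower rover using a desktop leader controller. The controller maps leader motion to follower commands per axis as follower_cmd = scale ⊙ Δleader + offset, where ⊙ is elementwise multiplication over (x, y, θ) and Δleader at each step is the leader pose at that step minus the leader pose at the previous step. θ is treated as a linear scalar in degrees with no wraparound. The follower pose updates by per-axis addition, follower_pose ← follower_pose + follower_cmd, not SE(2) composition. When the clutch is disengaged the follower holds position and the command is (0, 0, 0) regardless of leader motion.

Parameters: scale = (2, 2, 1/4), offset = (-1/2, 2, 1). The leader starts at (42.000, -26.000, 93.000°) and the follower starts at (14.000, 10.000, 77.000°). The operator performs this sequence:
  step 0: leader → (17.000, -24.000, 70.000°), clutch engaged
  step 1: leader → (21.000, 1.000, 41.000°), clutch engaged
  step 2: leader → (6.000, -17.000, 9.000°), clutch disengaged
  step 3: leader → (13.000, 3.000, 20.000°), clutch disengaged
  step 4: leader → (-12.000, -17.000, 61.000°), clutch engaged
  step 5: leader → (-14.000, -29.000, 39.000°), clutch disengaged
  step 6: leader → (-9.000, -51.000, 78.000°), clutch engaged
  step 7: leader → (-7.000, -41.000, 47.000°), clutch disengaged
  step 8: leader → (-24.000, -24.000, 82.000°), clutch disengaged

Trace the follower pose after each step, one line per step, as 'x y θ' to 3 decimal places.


step 0: Δleader=(-25.000, 2.000, -23.000°), engaged; cmd=(-50.500, 6.000, -4.750°) → follower=(-36.500, 16.000, 72.250°)
step 1: Δleader=(4.000, 25.000, -29.000°), engaged; cmd=(7.500, 52.000, -6.250°) → follower=(-29.000, 68.000, 66.000°)
step 2: Δleader=(-15.000, -18.000, -32.000°), disengaged; cmd=(0,0,0) → follower holds at (-29.000, 68.000, 66.000°)
step 3: Δleader=(7.000, 20.000, 11.000°), disengaged; cmd=(0,0,0) → follower holds at (-29.000, 68.000, 66.000°)
step 4: Δleader=(-25.000, -20.000, 41.000°), engaged; cmd=(-50.500, -38.000, 11.250°) → follower=(-79.500, 30.000, 77.250°)
step 5: Δleader=(-2.000, -12.000, -22.000°), disengaged; cmd=(0,0,0) → follower holds at (-79.500, 30.000, 77.250°)
step 6: Δleader=(5.000, -22.000, 39.000°), engaged; cmd=(9.500, -42.000, 10.750°) → follower=(-70.000, -12.000, 88.000°)
step 7: Δleader=(2.000, 10.000, -31.000°), disengaged; cmd=(0,0,0) → follower holds at (-70.000, -12.000, 88.000°)
step 8: Δleader=(-17.000, 17.000, 35.000°), disengaged; cmd=(0,0,0) → follower holds at (-70.000, -12.000, 88.000°)

-36.500 16.000 72.250
-29.000 68.000 66.000
-29.000 68.000 66.000
-29.000 68.000 66.000
-79.500 30.000 77.250
-79.500 30.000 77.250
-70.000 -12.000 88.000
-70.000 -12.000 88.000
-70.000 -12.000 88.000


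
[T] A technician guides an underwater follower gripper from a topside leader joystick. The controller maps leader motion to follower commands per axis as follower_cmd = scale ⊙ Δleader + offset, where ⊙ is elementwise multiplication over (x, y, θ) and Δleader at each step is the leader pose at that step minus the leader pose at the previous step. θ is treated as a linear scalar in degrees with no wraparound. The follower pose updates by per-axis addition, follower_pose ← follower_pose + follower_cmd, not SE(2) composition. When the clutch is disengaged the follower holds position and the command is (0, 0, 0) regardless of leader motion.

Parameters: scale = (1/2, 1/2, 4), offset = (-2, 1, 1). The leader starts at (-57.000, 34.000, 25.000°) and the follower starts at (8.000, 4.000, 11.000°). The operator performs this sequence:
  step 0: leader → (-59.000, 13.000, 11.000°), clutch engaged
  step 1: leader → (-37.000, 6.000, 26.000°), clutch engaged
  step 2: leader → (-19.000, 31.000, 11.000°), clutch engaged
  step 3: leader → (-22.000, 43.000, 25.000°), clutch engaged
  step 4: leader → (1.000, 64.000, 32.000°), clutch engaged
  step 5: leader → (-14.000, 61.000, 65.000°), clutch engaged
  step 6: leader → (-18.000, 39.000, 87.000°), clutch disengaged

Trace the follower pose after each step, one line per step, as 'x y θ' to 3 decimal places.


5.000 -5.500 -44.000
14.000 -8.000 17.000
21.000 5.500 -42.000
17.500 12.500 15.000
27.000 24.000 44.000
17.500 23.500 177.000
17.500 23.500 177.000

step 0: Δleader=(-2.000, -21.000, -14.000°), engaged; cmd=(-3.000, -9.500, -55.000°) → follower=(5.000, -5.500, -44.000°)
step 1: Δleader=(22.000, -7.000, 15.000°), engaged; cmd=(9.000, -2.500, 61.000°) → follower=(14.000, -8.000, 17.000°)
step 2: Δleader=(18.000, 25.000, -15.000°), engaged; cmd=(7.000, 13.500, -59.000°) → follower=(21.000, 5.500, -42.000°)
step 3: Δleader=(-3.000, 12.000, 14.000°), engaged; cmd=(-3.500, 7.000, 57.000°) → follower=(17.500, 12.500, 15.000°)
step 4: Δleader=(23.000, 21.000, 7.000°), engaged; cmd=(9.500, 11.500, 29.000°) → follower=(27.000, 24.000, 44.000°)
step 5: Δleader=(-15.000, -3.000, 33.000°), engaged; cmd=(-9.500, -0.500, 133.000°) → follower=(17.500, 23.500, 177.000°)
step 6: Δleader=(-4.000, -22.000, 22.000°), disengaged; cmd=(0,0,0) → follower holds at (17.500, 23.500, 177.000°)


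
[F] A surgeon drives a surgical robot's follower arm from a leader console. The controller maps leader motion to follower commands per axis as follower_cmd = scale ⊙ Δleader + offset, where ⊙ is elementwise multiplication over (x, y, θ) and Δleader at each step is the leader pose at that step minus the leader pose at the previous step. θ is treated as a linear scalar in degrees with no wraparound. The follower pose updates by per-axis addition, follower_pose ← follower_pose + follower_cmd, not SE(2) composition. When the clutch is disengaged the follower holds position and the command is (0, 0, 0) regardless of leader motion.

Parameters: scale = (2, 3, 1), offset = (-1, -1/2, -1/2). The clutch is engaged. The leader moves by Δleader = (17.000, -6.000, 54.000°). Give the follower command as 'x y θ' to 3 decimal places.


33.000 -18.500 53.500

axis x: 2·17.000 + -1 = 33.000
axis y: 3·-6.000 + -1/2 = -18.500
axis θ: 1·54.000 + -1/2 = 53.500


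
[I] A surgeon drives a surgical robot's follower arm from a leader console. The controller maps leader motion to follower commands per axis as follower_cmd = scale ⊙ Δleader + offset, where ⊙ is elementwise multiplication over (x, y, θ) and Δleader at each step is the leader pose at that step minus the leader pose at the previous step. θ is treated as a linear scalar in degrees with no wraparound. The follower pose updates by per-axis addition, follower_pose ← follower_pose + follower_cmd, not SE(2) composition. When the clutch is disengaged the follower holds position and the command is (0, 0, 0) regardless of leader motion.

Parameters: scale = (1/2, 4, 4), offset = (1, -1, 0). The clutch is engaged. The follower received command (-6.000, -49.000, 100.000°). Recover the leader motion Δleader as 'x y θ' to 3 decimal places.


-14.000 -12.000 25.000

axis x: (-6.000 − 1) / (1/2) = -14.000
axis y: (-49.000 − -1) / (4) = -12.000
axis θ: (100.000 − 0) / (4) = 25.000


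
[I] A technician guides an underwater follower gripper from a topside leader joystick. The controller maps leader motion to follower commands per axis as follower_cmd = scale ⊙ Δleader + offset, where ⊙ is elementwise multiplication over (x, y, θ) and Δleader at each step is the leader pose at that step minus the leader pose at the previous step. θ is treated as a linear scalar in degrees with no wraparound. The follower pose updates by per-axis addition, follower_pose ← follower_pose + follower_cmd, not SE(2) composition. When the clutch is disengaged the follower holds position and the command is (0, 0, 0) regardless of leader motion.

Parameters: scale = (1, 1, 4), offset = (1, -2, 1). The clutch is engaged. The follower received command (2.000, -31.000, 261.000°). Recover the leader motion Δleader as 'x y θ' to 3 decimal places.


1.000 -29.000 65.000

axis x: (2.000 − 1) / (1) = 1.000
axis y: (-31.000 − -2) / (1) = -29.000
axis θ: (261.000 − 1) / (4) = 65.000


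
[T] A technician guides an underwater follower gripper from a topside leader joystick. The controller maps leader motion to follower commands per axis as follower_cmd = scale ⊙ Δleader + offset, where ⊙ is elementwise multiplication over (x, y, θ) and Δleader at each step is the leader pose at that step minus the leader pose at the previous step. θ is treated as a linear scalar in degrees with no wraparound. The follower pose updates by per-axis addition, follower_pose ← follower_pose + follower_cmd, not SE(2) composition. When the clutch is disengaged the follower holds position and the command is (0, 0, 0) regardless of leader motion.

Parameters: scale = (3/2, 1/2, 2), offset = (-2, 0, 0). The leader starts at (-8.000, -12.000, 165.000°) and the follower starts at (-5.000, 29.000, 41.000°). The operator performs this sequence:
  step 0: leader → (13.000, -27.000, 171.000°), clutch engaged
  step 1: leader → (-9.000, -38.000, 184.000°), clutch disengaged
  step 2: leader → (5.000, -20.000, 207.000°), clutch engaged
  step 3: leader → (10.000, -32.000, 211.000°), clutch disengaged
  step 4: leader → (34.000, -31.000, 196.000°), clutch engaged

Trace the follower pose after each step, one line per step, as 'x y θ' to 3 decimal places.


24.500 21.500 53.000
24.500 21.500 53.000
43.500 30.500 99.000
43.500 30.500 99.000
77.500 31.000 69.000

step 0: Δleader=(21.000, -15.000, 6.000°), engaged; cmd=(29.500, -7.500, 12.000°) → follower=(24.500, 21.500, 53.000°)
step 1: Δleader=(-22.000, -11.000, 13.000°), disengaged; cmd=(0,0,0) → follower holds at (24.500, 21.500, 53.000°)
step 2: Δleader=(14.000, 18.000, 23.000°), engaged; cmd=(19.000, 9.000, 46.000°) → follower=(43.500, 30.500, 99.000°)
step 3: Δleader=(5.000, -12.000, 4.000°), disengaged; cmd=(0,0,0) → follower holds at (43.500, 30.500, 99.000°)
step 4: Δleader=(24.000, 1.000, -15.000°), engaged; cmd=(34.000, 0.500, -30.000°) → follower=(77.500, 31.000, 69.000°)


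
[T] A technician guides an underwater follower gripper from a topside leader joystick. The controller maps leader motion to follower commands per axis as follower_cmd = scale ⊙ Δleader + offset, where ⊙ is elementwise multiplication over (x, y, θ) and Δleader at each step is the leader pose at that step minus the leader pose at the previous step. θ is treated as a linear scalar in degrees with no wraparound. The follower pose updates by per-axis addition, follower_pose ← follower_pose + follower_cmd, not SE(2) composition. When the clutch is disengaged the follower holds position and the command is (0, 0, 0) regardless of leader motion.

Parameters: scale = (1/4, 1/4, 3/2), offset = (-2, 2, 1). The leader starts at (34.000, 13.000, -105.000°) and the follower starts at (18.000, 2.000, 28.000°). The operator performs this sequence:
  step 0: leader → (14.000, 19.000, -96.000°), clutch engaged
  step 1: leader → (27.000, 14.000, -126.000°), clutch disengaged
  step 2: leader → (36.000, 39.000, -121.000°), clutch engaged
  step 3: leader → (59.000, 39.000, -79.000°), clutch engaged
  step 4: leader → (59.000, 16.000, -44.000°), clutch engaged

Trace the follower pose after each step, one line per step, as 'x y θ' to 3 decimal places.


step 0: Δleader=(-20.000, 6.000, 9.000°), engaged; cmd=(-7.000, 3.500, 14.500°) → follower=(11.000, 5.500, 42.500°)
step 1: Δleader=(13.000, -5.000, -30.000°), disengaged; cmd=(0,0,0) → follower holds at (11.000, 5.500, 42.500°)
step 2: Δleader=(9.000, 25.000, 5.000°), engaged; cmd=(0.250, 8.250, 8.500°) → follower=(11.250, 13.750, 51.000°)
step 3: Δleader=(23.000, 0.000, 42.000°), engaged; cmd=(3.750, 2.000, 64.000°) → follower=(15.000, 15.750, 115.000°)
step 4: Δleader=(0.000, -23.000, 35.000°), engaged; cmd=(-2.000, -3.750, 53.500°) → follower=(13.000, 12.000, 168.500°)

11.000 5.500 42.500
11.000 5.500 42.500
11.250 13.750 51.000
15.000 15.750 115.000
13.000 12.000 168.500


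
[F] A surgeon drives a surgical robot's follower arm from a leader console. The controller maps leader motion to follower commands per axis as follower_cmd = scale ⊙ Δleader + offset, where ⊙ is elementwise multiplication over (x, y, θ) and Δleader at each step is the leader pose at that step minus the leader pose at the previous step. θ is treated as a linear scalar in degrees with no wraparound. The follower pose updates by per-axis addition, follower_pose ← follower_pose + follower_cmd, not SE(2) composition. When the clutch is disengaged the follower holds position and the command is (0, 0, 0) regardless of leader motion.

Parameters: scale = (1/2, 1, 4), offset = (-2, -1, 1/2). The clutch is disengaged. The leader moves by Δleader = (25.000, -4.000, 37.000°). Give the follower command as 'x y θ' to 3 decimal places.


clutch disengaged → follower holds; cmd = (0, 0, 0)

0.000 0.000 0.000


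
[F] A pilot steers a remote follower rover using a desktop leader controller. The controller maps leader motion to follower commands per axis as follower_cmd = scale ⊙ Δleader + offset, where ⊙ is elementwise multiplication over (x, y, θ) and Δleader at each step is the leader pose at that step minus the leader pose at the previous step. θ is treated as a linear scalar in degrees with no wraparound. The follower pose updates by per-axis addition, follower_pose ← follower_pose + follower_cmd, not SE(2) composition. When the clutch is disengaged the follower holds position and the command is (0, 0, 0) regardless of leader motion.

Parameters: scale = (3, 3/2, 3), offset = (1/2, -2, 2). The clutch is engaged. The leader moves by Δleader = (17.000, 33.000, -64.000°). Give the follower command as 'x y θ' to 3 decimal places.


51.500 47.500 -190.000

axis x: 3·17.000 + 1/2 = 51.500
axis y: 3/2·33.000 + -2 = 47.500
axis θ: 3·-64.000 + 2 = -190.000


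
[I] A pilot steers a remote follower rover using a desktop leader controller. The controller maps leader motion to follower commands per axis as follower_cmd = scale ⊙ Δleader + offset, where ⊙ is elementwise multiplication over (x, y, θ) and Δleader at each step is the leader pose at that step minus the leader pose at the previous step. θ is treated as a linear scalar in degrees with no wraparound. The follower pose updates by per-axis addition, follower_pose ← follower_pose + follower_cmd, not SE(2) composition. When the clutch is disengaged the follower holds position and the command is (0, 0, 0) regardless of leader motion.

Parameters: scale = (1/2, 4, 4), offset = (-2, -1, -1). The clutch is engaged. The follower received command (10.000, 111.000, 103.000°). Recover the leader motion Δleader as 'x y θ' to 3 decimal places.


24.000 28.000 26.000

axis x: (10.000 − -2) / (1/2) = 24.000
axis y: (111.000 − -1) / (4) = 28.000
axis θ: (103.000 − -1) / (4) = 26.000


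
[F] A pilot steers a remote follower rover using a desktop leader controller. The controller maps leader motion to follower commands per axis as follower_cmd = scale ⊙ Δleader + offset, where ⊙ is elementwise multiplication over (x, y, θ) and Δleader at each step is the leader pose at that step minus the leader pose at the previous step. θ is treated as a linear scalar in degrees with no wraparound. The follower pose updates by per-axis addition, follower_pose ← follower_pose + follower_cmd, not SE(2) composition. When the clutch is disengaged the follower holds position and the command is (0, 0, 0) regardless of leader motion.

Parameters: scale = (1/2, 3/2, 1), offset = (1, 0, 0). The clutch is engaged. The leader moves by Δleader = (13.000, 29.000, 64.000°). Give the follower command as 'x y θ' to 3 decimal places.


axis x: 1/2·13.000 + 1 = 7.500
axis y: 3/2·29.000 + 0 = 43.500
axis θ: 1·64.000 + 0 = 64.000

7.500 43.500 64.000


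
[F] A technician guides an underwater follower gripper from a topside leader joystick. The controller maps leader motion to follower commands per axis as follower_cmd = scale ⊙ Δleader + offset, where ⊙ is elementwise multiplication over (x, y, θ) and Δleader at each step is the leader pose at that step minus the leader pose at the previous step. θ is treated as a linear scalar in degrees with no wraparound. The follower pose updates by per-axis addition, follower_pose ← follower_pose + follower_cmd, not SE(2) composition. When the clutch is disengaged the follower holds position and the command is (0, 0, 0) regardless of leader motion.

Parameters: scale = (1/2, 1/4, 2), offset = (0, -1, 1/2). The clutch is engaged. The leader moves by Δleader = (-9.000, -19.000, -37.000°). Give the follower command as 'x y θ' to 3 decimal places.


axis x: 1/2·-9.000 + 0 = -4.500
axis y: 1/4·-19.000 + -1 = -5.750
axis θ: 2·-37.000 + 1/2 = -73.500

-4.500 -5.750 -73.500


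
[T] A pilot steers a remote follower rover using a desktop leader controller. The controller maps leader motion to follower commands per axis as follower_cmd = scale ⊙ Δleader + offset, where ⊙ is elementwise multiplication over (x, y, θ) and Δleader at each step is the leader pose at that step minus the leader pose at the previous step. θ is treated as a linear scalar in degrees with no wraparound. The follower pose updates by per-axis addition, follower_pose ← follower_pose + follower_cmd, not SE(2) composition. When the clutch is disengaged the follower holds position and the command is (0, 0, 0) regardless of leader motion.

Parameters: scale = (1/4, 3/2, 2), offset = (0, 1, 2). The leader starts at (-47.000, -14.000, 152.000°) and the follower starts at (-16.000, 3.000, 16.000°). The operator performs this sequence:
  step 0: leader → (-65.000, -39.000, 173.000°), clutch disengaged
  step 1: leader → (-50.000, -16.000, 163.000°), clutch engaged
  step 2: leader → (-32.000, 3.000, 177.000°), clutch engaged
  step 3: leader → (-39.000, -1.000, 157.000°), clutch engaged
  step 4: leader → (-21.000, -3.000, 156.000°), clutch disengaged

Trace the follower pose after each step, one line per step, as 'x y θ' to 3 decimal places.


step 0: Δleader=(-18.000, -25.000, 21.000°), disengaged; cmd=(0,0,0) → follower holds at (-16.000, 3.000, 16.000°)
step 1: Δleader=(15.000, 23.000, -10.000°), engaged; cmd=(3.750, 35.500, -18.000°) → follower=(-12.250, 38.500, -2.000°)
step 2: Δleader=(18.000, 19.000, 14.000°), engaged; cmd=(4.500, 29.500, 30.000°) → follower=(-7.750, 68.000, 28.000°)
step 3: Δleader=(-7.000, -4.000, -20.000°), engaged; cmd=(-1.750, -5.000, -38.000°) → follower=(-9.500, 63.000, -10.000°)
step 4: Δleader=(18.000, -2.000, -1.000°), disengaged; cmd=(0,0,0) → follower holds at (-9.500, 63.000, -10.000°)

-16.000 3.000 16.000
-12.250 38.500 -2.000
-7.750 68.000 28.000
-9.500 63.000 -10.000
-9.500 63.000 -10.000


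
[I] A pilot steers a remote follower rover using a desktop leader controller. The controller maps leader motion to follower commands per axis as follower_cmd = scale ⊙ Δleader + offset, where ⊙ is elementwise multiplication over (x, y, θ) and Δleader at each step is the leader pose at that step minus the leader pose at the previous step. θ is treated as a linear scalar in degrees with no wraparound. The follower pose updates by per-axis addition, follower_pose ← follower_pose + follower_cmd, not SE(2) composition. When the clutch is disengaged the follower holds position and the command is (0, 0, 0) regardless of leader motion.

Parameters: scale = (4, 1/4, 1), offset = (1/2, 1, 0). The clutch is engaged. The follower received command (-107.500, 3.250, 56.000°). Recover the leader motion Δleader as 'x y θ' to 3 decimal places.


-27.000 9.000 56.000

axis x: (-107.500 − 1/2) / (4) = -27.000
axis y: (3.250 − 1) / (1/4) = 9.000
axis θ: (56.000 − 0) / (1) = 56.000


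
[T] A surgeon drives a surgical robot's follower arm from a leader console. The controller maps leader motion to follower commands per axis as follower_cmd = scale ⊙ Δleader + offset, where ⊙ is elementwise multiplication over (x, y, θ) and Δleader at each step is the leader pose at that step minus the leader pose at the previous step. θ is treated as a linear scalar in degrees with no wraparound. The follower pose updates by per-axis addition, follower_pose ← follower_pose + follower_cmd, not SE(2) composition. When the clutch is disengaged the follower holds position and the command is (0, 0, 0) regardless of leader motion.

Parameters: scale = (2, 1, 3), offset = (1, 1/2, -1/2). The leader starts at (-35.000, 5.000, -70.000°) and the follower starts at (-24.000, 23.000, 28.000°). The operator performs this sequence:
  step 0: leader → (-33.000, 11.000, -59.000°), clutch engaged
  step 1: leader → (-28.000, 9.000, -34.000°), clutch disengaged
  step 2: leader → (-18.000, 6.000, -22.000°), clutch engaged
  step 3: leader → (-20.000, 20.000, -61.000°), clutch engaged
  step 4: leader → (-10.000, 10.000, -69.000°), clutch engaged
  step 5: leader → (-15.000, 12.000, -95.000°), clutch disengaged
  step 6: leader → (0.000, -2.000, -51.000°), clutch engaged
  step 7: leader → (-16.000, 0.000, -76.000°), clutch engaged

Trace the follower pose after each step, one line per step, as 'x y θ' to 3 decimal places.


step 0: Δleader=(2.000, 6.000, 11.000°), engaged; cmd=(5.000, 6.500, 32.500°) → follower=(-19.000, 29.500, 60.500°)
step 1: Δleader=(5.000, -2.000, 25.000°), disengaged; cmd=(0,0,0) → follower holds at (-19.000, 29.500, 60.500°)
step 2: Δleader=(10.000, -3.000, 12.000°), engaged; cmd=(21.000, -2.500, 35.500°) → follower=(2.000, 27.000, 96.000°)
step 3: Δleader=(-2.000, 14.000, -39.000°), engaged; cmd=(-3.000, 14.500, -117.500°) → follower=(-1.000, 41.500, -21.500°)
step 4: Δleader=(10.000, -10.000, -8.000°), engaged; cmd=(21.000, -9.500, -24.500°) → follower=(20.000, 32.000, -46.000°)
step 5: Δleader=(-5.000, 2.000, -26.000°), disengaged; cmd=(0,0,0) → follower holds at (20.000, 32.000, -46.000°)
step 6: Δleader=(15.000, -14.000, 44.000°), engaged; cmd=(31.000, -13.500, 131.500°) → follower=(51.000, 18.500, 85.500°)
step 7: Δleader=(-16.000, 2.000, -25.000°), engaged; cmd=(-31.000, 2.500, -75.500°) → follower=(20.000, 21.000, 10.000°)

-19.000 29.500 60.500
-19.000 29.500 60.500
2.000 27.000 96.000
-1.000 41.500 -21.500
20.000 32.000 -46.000
20.000 32.000 -46.000
51.000 18.500 85.500
20.000 21.000 10.000


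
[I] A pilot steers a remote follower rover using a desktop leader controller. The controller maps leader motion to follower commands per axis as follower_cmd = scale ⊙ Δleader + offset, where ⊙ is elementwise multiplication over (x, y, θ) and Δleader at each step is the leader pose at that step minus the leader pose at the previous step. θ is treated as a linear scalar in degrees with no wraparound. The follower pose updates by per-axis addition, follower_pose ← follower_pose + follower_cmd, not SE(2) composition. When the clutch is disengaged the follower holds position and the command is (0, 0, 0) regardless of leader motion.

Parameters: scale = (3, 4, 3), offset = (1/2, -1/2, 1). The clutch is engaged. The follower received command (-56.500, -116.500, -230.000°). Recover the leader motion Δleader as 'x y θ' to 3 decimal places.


-19.000 -29.000 -77.000

axis x: (-56.500 − 1/2) / (3) = -19.000
axis y: (-116.500 − -1/2) / (4) = -29.000
axis θ: (-230.000 − 1) / (3) = -77.000


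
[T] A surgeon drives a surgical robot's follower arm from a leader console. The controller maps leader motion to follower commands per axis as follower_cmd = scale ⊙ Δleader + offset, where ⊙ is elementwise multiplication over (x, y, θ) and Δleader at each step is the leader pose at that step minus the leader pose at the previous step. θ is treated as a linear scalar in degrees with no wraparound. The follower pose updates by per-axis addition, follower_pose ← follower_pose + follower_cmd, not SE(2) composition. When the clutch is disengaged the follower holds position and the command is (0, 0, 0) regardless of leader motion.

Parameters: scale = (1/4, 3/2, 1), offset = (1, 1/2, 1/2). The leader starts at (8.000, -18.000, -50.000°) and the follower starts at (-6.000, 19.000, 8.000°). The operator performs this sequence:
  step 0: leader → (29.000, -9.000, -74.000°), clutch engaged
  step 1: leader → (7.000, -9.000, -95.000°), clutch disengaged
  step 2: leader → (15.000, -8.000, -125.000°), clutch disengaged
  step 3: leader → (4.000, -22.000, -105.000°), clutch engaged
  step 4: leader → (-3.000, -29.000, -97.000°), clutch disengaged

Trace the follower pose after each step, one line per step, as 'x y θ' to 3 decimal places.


step 0: Δleader=(21.000, 9.000, -24.000°), engaged; cmd=(6.250, 14.000, -23.500°) → follower=(0.250, 33.000, -15.500°)
step 1: Δleader=(-22.000, 0.000, -21.000°), disengaged; cmd=(0,0,0) → follower holds at (0.250, 33.000, -15.500°)
step 2: Δleader=(8.000, 1.000, -30.000°), disengaged; cmd=(0,0,0) → follower holds at (0.250, 33.000, -15.500°)
step 3: Δleader=(-11.000, -14.000, 20.000°), engaged; cmd=(-1.750, -20.500, 20.500°) → follower=(-1.500, 12.500, 5.000°)
step 4: Δleader=(-7.000, -7.000, 8.000°), disengaged; cmd=(0,0,0) → follower holds at (-1.500, 12.500, 5.000°)

0.250 33.000 -15.500
0.250 33.000 -15.500
0.250 33.000 -15.500
-1.500 12.500 5.000
-1.500 12.500 5.000


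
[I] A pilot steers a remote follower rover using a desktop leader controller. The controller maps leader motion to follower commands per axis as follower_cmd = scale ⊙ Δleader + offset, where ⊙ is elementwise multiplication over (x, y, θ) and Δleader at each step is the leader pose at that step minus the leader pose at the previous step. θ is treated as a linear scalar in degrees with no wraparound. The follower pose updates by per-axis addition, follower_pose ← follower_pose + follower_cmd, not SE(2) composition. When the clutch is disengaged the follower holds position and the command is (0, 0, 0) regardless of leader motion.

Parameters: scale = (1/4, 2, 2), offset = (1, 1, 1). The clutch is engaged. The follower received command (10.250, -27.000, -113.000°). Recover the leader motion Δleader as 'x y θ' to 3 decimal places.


37.000 -14.000 -57.000

axis x: (10.250 − 1) / (1/4) = 37.000
axis y: (-27.000 − 1) / (2) = -14.000
axis θ: (-113.000 − 1) / (2) = -57.000


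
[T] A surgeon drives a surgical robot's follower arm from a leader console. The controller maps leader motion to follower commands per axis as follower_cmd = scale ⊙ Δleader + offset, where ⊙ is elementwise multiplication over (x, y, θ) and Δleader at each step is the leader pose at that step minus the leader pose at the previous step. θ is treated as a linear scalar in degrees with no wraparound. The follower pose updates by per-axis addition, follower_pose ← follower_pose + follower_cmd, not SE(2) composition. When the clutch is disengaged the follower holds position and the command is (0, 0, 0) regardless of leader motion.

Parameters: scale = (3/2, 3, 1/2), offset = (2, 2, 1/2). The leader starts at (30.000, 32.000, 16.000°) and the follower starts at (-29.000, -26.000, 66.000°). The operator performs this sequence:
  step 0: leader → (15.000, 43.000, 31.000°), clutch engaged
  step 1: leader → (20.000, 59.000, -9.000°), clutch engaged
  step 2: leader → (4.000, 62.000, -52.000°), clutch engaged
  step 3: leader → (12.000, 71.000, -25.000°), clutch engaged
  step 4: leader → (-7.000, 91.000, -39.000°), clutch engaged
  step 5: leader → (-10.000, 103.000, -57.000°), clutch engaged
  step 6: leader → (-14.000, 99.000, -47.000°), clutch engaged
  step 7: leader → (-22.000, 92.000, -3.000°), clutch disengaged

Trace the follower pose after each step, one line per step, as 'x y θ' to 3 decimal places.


-49.500 9.000 74.000
-40.000 59.000 54.500
-62.000 70.000 33.500
-48.000 99.000 47.500
-74.500 161.000 41.000
-77.000 199.000 32.500
-81.000 189.000 38.000
-81.000 189.000 38.000

step 0: Δleader=(-15.000, 11.000, 15.000°), engaged; cmd=(-20.500, 35.000, 8.000°) → follower=(-49.500, 9.000, 74.000°)
step 1: Δleader=(5.000, 16.000, -40.000°), engaged; cmd=(9.500, 50.000, -19.500°) → follower=(-40.000, 59.000, 54.500°)
step 2: Δleader=(-16.000, 3.000, -43.000°), engaged; cmd=(-22.000, 11.000, -21.000°) → follower=(-62.000, 70.000, 33.500°)
step 3: Δleader=(8.000, 9.000, 27.000°), engaged; cmd=(14.000, 29.000, 14.000°) → follower=(-48.000, 99.000, 47.500°)
step 4: Δleader=(-19.000, 20.000, -14.000°), engaged; cmd=(-26.500, 62.000, -6.500°) → follower=(-74.500, 161.000, 41.000°)
step 5: Δleader=(-3.000, 12.000, -18.000°), engaged; cmd=(-2.500, 38.000, -8.500°) → follower=(-77.000, 199.000, 32.500°)
step 6: Δleader=(-4.000, -4.000, 10.000°), engaged; cmd=(-4.000, -10.000, 5.500°) → follower=(-81.000, 189.000, 38.000°)
step 7: Δleader=(-8.000, -7.000, 44.000°), disengaged; cmd=(0,0,0) → follower holds at (-81.000, 189.000, 38.000°)
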